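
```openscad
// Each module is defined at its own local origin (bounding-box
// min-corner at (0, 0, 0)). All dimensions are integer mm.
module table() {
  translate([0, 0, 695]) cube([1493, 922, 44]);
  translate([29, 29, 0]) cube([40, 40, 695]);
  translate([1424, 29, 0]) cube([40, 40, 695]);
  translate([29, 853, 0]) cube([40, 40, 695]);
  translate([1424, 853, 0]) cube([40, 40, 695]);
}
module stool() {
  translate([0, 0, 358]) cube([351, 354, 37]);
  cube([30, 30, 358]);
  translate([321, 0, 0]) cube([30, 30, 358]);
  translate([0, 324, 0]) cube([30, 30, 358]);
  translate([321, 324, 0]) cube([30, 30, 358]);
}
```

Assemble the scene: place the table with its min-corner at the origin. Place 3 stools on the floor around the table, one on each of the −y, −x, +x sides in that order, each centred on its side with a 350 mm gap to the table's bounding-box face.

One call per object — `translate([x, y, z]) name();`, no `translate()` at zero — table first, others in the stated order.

table();
translate([571, -704, 0]) stool();
translate([-701, 284, 0]) stool();
translate([1843, 284, 0]) stool();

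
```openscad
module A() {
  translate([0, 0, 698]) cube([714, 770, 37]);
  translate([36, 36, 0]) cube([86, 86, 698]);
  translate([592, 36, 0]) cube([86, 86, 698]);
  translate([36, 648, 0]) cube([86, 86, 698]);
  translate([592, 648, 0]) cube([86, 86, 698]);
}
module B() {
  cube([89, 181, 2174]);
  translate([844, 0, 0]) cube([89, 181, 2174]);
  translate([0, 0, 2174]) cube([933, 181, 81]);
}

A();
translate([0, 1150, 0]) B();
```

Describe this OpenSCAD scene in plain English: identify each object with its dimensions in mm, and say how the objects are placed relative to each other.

A is a table with a 714×770 mm rectangular top, 37 mm thick, top surface at z = 735 mm, supported by four 86×86 mm square legs, each inset 36 mm from the nearest pair of top edges, running from the floor.

B is a rectangular door frame: two vertical jambs of 89×181 mm section, 2174 mm tall, with a clear opening 755 mm wide between their inner faces. A header 81 mm tall and 181 mm deep lies on top of the jambs and spans the full outside width.

The door frame is on the floor beside the table on its +y side.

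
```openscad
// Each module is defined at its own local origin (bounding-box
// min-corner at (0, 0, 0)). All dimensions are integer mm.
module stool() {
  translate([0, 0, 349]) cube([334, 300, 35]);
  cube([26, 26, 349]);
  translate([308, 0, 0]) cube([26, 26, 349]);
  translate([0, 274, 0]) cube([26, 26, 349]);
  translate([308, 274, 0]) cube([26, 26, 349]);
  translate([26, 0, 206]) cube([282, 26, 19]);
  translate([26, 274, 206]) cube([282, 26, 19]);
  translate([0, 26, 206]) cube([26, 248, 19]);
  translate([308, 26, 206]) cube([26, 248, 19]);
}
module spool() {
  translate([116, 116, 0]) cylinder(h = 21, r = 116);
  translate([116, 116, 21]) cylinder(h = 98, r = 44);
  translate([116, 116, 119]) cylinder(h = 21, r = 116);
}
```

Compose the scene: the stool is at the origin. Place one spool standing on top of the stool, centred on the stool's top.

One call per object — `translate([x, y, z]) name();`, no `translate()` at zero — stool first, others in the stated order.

stool();
translate([51, 34, 384]) spool();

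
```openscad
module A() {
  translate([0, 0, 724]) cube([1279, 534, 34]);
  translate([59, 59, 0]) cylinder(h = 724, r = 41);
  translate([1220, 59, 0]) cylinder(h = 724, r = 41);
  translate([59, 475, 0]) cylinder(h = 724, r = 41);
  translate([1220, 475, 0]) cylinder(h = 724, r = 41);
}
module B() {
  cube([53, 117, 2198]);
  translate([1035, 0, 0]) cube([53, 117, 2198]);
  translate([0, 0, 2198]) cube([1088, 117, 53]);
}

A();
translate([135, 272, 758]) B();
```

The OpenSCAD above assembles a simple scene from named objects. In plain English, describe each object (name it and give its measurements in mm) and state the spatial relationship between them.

A is a table: top 1279 mm (x) × 534 mm (y), 34 mm thick, upper face at z = 758 mm, on four round legs of 82 mm diameter, each leg's bounding box inset 18 mm from the nearest pair of top edges, running from z = 0 to the bottom of the top.

B is a door frame. The clear opening is 982 mm wide and 2198 mm high. Two 53 mm wide jambs, 117 mm deep, stand either side of the opening from the floor to the top of the opening. A 53 mm thick head sits across the top of both jambs, spanning the full outside width of the frame.

The door frame is on top of the table.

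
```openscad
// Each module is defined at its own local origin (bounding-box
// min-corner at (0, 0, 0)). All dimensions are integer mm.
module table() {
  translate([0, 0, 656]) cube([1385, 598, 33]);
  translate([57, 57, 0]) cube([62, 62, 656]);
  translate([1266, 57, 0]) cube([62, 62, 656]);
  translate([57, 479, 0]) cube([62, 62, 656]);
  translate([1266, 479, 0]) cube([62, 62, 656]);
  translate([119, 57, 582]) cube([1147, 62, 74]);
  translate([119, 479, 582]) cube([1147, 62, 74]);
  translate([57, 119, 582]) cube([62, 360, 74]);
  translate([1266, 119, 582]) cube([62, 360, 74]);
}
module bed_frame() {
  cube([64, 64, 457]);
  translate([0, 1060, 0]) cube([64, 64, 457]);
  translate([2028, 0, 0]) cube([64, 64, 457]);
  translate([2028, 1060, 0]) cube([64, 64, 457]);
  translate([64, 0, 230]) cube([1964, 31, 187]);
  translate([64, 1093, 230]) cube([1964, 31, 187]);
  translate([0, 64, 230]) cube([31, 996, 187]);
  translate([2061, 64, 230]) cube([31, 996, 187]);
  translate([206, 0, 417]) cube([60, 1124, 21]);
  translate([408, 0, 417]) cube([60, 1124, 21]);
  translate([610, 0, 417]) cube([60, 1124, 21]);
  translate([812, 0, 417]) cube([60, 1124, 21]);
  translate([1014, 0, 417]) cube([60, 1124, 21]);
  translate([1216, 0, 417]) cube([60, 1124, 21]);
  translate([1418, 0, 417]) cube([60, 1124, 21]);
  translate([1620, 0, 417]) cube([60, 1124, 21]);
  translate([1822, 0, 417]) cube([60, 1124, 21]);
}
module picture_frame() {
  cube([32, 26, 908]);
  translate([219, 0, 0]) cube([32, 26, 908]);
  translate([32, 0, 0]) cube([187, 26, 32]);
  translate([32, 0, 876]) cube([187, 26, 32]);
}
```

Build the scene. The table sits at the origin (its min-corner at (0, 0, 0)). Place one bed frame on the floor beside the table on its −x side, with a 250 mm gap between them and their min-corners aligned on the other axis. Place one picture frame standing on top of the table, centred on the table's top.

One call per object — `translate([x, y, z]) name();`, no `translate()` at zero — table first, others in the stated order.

table();
translate([-2342, 0, 0]) bed_frame();
translate([567, 286, 689]) picture_frame();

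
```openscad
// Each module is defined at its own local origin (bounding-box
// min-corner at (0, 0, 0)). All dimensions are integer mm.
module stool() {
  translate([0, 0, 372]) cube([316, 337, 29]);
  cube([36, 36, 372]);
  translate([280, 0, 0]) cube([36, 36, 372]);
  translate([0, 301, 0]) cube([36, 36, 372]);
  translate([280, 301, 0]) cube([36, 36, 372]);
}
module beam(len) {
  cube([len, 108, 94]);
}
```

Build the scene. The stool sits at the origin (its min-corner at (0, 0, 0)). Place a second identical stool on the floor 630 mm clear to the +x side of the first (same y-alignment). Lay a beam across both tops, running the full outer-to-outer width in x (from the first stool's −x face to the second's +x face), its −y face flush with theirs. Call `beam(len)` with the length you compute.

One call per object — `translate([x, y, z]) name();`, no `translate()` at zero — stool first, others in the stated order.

stool();
translate([946, 0, 0]) stool();
translate([0, 0, 401]) beam(1262);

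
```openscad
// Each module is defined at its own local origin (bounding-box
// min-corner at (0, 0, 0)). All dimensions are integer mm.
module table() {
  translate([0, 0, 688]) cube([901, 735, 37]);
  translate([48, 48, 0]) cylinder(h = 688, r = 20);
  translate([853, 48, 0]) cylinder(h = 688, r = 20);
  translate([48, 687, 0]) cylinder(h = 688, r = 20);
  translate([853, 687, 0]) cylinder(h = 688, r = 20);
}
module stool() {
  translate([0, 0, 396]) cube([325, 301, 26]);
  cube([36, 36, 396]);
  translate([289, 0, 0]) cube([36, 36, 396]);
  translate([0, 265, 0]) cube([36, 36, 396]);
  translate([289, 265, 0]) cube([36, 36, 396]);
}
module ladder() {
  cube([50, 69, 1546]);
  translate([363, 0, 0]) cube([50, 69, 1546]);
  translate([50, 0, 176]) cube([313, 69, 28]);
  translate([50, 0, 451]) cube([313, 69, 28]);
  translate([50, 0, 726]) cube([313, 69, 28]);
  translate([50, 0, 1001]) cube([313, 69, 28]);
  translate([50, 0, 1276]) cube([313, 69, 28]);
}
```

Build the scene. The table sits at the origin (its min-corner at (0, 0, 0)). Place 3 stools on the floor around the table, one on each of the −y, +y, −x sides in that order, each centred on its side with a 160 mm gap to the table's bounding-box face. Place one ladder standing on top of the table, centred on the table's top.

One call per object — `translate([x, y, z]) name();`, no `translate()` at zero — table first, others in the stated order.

table();
translate([288, -461, 0]) stool();
translate([288, 895, 0]) stool();
translate([-485, 217, 0]) stool();
translate([244, 333, 725]) ladder();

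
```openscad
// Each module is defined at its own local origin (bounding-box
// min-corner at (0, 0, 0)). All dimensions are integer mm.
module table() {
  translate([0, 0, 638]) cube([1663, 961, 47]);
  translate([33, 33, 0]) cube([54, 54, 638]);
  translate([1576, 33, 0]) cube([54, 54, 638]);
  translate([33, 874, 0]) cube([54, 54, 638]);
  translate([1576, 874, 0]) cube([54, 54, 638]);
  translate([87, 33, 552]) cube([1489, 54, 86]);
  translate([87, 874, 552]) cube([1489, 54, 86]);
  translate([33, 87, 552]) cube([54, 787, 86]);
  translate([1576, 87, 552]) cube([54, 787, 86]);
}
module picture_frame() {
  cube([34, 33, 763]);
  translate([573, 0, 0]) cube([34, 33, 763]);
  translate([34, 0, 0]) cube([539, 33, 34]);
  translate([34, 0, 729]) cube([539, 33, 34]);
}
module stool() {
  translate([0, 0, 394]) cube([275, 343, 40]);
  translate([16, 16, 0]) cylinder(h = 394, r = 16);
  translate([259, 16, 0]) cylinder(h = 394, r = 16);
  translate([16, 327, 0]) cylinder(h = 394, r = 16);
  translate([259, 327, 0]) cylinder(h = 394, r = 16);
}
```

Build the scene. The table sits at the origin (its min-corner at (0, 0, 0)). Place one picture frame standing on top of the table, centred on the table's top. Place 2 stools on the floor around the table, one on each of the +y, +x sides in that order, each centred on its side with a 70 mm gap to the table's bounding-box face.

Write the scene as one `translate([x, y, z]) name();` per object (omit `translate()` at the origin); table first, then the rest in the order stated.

table();
translate([528, 464, 685]) picture_frame();
translate([694, 1031, 0]) stool();
translate([1733, 309, 0]) stool();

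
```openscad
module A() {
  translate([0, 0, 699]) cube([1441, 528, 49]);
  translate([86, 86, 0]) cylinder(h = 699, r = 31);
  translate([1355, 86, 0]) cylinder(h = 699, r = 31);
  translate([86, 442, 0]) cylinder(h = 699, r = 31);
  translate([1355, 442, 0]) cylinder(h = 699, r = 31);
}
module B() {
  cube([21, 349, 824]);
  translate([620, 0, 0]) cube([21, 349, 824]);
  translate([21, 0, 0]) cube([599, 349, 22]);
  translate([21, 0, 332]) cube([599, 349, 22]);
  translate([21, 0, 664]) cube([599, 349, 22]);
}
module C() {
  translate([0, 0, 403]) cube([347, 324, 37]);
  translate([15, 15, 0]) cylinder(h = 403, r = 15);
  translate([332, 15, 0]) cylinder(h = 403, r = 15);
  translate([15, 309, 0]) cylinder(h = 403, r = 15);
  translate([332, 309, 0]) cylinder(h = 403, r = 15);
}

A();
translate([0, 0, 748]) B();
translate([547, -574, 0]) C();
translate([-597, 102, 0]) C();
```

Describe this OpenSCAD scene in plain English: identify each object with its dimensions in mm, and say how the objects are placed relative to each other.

A is a table with a 1441×528 mm rectangular top, 49 mm thick, top surface at z = 748 mm, supported by four round legs of 62 mm diameter, each leg's bounding box inset 55 mm from the nearest pair of top edges, running from the floor.

B is a bookshelf 641 mm wide overall, 349 mm deep and 824 mm tall. The two sides are 21 mm thick vertical panels. 3 horizontal shelves of 22 mm thickness span between the inner faces of the sides; the lowest shelf sits on the floor and shelves are stacked with a clear vertical gap of 310 mm between each pair.

C is a four-legged stool. The seat is 347×324 mm, 37 mm thick, top at z = 440 mm. It stands on four round legs, each 30 mm in diameter, from z = 0 to the seat underside, each leg's axis is inset half a diameter from the nearest pair of seat edges (so the leg's bounding box is flush with the corner).

The bookshelf is on top of the table. Two stools sit around the table at the −y, −x sides.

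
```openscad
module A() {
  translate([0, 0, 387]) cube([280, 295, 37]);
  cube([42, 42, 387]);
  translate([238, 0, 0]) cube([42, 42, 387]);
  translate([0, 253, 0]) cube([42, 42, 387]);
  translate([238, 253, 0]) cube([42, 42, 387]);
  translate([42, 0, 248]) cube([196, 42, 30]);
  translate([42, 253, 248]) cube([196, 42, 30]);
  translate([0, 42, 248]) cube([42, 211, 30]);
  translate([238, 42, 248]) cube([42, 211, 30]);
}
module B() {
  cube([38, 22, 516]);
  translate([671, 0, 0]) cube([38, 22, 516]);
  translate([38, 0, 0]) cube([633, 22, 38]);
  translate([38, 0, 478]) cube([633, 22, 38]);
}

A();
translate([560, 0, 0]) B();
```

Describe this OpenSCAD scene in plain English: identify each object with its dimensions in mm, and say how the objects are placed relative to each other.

A is a four-legged stool. The seat is a 280×295×37 mm slab whose top surface is at z = 424 mm; four square legs, each 42×42 mm in cross-section, run from the floor (z = 0) to the underside of the seat, each flush with a corner of the seat. Four stretchers, 42 mm wide and 30 mm tall, connect adjacent legs with their undersides at z = 248 mm, each running between the inner faces of the legs it joins and aligned with the legs' outer faces on the other axis.

B is a rectangular picture frame lying in the x–z plane (depth along y). The opening is 633 mm wide (x) by 440 mm tall (z), surrounded by a border 38 mm wide on all four sides. The frame is 22 mm deep and is made of two full-height vertical stiles with two horizontal rails fitted between them.

The picture frame is on the floor beside the stool on its +x side.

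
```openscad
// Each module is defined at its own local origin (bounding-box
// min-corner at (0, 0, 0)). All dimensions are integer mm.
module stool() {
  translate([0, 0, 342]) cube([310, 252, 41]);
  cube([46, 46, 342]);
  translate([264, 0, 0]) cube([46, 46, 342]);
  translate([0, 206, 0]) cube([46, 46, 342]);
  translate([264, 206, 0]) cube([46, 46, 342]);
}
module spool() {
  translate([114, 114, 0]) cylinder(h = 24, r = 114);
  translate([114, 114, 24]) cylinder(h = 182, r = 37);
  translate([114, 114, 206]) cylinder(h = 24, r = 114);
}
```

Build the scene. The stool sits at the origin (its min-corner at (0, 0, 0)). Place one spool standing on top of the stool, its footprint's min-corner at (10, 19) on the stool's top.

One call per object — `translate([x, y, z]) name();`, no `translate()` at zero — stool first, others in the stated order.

stool();
translate([10, 19, 383]) spool();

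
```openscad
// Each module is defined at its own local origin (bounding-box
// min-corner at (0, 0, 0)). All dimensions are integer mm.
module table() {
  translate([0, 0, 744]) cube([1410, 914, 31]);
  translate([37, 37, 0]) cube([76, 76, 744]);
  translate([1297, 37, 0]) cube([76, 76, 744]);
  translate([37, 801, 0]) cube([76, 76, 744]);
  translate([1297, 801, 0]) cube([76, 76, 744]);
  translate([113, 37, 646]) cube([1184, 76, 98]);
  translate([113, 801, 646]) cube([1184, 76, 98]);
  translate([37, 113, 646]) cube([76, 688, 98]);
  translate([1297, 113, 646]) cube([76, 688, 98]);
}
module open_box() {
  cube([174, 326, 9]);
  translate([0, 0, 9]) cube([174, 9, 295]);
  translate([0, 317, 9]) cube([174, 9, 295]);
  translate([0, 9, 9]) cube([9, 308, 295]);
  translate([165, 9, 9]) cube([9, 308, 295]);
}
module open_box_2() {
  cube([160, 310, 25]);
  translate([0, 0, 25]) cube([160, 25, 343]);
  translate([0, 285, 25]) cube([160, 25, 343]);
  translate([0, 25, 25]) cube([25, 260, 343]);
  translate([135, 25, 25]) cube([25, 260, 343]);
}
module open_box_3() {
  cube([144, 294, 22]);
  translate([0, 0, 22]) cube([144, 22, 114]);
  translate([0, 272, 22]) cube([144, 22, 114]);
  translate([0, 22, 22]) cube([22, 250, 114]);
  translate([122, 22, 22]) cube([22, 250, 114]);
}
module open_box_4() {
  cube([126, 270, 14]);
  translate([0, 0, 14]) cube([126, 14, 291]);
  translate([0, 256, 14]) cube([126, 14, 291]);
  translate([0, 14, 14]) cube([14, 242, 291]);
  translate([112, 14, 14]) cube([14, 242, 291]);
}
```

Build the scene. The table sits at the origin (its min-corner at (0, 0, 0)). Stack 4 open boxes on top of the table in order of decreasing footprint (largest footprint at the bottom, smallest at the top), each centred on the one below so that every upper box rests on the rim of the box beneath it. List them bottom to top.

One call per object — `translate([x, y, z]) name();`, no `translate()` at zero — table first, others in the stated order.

table();
translate([618, 294, 775]) open_box();
translate([625, 302, 1079]) open_box_2();
translate([633, 310, 1447]) open_box_3();
translate([642, 322, 1583]) open_box_4();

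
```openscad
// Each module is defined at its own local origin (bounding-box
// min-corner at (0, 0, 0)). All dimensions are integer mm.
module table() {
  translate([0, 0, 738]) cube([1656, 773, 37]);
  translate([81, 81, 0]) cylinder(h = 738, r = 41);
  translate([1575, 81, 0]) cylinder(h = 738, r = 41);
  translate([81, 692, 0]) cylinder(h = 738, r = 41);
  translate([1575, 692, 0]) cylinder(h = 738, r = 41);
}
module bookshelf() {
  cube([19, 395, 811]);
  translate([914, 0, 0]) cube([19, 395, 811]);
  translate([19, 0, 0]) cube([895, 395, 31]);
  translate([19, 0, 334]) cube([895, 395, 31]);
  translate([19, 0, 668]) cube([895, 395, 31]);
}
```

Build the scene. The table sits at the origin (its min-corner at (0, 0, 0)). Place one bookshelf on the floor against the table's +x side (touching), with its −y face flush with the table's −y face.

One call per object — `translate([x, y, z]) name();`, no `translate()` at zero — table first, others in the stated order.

table();
translate([1656, 0, 0]) bookshelf();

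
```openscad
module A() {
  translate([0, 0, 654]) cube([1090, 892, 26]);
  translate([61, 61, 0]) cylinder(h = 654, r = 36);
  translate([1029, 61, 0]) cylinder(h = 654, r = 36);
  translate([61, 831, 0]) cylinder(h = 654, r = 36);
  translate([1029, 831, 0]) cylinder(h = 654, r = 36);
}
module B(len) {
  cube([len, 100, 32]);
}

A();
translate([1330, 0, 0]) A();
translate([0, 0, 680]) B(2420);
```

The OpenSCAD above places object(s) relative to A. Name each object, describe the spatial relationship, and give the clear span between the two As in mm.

Second table starts at x = 1330; first ends at x = 1090; clear span = 1330 − 1090 = 240 mm.

A is a table. B is a beam. A beam spans the tops of two tables. The clear span between the two tables is 240 mm.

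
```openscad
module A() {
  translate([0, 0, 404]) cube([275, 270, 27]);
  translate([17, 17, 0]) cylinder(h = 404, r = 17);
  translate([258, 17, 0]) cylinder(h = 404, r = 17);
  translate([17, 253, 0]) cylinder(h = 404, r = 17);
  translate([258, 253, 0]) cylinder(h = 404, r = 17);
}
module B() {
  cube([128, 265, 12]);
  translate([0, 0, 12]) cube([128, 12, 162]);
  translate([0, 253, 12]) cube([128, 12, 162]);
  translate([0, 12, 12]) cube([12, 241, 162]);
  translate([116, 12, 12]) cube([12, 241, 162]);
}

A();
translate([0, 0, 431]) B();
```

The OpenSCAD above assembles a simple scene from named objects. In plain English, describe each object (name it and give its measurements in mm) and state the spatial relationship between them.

A is a simple wooden stool: a rectangular seat 275 mm (x) by 270 mm (y), 27 mm thick, top face at z = 431 mm, on four round legs, each 34 mm in diameter. The legs rest on z = 0, each leg's axis is inset half a diameter from the nearest pair of seat edges (so the leg's bounding box is flush with the corner).

B is an open-topped rectangular box: outside dimensions 128×265×174 mm, with a uniform wall and base thickness of 12 mm. The base is a full 128×265 slab on the floor; four walls sit on top of the base. The front and back walls (the −y and +y sides) span the full width; the two side walls fit between them.

The open box is on top of the stool.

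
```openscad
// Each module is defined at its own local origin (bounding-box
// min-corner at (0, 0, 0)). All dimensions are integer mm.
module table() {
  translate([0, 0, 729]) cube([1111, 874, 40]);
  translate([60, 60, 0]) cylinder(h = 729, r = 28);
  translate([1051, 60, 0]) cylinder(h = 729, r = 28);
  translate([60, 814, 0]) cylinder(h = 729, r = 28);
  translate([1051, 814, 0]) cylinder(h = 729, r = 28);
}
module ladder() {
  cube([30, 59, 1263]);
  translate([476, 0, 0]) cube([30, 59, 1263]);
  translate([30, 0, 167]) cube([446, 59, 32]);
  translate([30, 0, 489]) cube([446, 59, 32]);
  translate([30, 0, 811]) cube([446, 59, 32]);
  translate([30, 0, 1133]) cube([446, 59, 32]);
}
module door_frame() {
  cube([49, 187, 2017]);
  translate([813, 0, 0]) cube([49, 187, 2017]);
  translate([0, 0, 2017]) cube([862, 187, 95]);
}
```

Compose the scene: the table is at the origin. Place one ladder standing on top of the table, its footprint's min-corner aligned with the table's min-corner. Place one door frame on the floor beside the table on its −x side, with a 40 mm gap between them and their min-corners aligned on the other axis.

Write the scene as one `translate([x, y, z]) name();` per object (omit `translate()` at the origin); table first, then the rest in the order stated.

table();
translate([0, 0, 769]) ladder();
translate([-902, 0, 0]) door_frame();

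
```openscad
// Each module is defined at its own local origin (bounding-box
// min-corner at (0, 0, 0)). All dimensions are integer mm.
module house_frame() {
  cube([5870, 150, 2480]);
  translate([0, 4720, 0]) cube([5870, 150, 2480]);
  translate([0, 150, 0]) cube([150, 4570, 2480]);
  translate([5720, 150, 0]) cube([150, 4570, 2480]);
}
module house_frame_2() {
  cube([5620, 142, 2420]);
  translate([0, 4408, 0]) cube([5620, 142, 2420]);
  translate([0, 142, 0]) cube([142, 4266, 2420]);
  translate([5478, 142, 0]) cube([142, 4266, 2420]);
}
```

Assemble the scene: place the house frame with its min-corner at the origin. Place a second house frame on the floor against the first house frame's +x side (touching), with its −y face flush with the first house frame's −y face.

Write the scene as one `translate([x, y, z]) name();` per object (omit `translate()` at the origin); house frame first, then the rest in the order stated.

house_frame();
translate([5870, 0, 0]) house_frame_2();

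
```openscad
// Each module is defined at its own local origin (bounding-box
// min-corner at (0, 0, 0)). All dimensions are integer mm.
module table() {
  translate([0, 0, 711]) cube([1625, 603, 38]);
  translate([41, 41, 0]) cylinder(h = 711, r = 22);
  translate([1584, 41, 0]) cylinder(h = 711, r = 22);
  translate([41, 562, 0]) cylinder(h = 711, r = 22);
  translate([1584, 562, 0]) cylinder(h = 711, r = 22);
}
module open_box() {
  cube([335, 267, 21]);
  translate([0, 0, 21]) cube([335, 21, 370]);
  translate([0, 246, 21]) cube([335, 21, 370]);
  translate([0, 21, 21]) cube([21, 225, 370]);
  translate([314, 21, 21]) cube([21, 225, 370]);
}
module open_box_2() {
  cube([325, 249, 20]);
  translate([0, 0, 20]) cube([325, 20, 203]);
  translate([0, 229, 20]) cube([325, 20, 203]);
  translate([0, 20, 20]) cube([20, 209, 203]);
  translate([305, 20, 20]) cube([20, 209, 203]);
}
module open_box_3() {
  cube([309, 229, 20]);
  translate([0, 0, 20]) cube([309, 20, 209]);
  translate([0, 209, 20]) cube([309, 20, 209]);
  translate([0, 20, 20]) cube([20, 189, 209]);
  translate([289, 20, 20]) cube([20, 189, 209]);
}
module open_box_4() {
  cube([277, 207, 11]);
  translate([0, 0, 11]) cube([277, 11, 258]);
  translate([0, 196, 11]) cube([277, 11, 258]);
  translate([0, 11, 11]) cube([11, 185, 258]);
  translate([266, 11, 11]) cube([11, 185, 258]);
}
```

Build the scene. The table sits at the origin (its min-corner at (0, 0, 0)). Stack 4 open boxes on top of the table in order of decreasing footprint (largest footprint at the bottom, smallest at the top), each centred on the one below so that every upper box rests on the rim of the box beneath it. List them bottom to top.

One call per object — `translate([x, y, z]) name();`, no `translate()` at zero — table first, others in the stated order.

table();
translate([645, 168, 749]) open_box();
translate([650, 177, 1140]) open_box_2();
translate([658, 187, 1363]) open_box_3();
translate([674, 198, 1592]) open_box_4();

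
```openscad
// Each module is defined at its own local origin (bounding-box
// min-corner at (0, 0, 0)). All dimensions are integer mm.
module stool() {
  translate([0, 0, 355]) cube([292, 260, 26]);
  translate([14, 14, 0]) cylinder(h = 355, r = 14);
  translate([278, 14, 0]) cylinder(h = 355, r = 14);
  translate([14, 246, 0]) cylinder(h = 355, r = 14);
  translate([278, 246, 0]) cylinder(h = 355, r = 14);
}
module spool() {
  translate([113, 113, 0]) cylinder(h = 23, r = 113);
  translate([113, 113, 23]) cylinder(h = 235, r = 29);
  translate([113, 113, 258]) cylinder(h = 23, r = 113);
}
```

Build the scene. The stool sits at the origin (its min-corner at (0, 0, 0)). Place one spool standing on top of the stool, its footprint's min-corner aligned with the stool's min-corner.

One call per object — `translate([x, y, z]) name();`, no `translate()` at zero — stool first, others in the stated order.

stool();
translate([0, 0, 381]) spool();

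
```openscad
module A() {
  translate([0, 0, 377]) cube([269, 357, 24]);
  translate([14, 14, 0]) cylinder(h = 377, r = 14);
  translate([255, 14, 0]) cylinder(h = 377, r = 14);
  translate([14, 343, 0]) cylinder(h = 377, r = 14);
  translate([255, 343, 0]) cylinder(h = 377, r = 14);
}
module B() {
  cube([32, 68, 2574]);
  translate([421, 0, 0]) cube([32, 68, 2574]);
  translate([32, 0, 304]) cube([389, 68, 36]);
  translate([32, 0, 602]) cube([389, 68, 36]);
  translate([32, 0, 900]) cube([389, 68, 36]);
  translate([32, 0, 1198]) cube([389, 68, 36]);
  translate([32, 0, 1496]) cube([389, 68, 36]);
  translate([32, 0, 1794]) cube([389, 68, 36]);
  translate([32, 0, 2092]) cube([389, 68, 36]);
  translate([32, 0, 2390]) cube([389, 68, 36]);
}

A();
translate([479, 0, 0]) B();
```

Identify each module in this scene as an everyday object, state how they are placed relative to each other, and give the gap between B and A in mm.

A is a stool. B is a ladder. The ladder is on the floor beside the stool on its +x side. The gap between the ladder and the stool is 210 mm.

The ladder's nearest face is 210 mm from the stool's +x face.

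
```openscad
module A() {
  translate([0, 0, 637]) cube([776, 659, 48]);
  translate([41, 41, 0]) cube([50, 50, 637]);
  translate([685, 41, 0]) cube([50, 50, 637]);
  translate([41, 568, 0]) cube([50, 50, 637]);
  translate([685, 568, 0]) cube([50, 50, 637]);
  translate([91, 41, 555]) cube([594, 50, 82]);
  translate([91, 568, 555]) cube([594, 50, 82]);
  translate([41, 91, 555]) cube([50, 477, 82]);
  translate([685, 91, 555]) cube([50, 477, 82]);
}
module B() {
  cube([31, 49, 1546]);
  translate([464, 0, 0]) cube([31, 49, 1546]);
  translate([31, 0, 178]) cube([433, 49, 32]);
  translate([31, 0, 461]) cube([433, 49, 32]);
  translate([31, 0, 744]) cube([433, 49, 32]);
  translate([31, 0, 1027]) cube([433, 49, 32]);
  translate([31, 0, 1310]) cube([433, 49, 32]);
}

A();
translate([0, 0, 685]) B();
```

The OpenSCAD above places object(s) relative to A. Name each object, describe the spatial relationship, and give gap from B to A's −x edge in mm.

The ladder's min-x is at 0; the table's min-x is 0; gap = 0 mm.

A is a table. B is a ladder. The ladder is on top of the table. The gap from the ladder to the table's −x edge is 0 mm.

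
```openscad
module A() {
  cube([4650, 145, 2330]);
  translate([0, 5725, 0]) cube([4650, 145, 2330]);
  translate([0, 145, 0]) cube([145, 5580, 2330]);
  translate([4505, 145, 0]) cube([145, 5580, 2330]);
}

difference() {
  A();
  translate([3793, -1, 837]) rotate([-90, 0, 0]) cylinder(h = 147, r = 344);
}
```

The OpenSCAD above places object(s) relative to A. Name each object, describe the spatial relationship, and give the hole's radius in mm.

A is a house frame. The house frame has a circular hole through its front wall. The hole's radius is 344 mm.

The subtracted cylinder has r = 344 mm.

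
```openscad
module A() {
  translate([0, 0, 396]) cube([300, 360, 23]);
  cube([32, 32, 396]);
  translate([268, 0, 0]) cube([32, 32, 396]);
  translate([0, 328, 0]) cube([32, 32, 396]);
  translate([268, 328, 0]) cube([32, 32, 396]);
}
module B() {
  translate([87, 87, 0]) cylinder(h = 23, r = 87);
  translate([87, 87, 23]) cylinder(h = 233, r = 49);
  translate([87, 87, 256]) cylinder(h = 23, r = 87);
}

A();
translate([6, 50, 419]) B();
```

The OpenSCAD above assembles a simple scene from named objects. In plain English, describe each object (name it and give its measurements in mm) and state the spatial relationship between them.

A is a four-legged stool. The seat is a 300×360×23 mm slab whose top surface is at z = 419 mm; four square legs, each 32×32 mm in cross-section, run from the floor (z = 0) to the underside of the seat, each flush with a corner of the seat.

B is a spool: two coaxial disc flanges of radius 87 mm and thickness 23 mm, joined by a core cylinder of radius 49 mm and height 233 mm. The lower flange rests on z = 0 and the three cylinders share a vertical axis.

The spool is on top of the stool.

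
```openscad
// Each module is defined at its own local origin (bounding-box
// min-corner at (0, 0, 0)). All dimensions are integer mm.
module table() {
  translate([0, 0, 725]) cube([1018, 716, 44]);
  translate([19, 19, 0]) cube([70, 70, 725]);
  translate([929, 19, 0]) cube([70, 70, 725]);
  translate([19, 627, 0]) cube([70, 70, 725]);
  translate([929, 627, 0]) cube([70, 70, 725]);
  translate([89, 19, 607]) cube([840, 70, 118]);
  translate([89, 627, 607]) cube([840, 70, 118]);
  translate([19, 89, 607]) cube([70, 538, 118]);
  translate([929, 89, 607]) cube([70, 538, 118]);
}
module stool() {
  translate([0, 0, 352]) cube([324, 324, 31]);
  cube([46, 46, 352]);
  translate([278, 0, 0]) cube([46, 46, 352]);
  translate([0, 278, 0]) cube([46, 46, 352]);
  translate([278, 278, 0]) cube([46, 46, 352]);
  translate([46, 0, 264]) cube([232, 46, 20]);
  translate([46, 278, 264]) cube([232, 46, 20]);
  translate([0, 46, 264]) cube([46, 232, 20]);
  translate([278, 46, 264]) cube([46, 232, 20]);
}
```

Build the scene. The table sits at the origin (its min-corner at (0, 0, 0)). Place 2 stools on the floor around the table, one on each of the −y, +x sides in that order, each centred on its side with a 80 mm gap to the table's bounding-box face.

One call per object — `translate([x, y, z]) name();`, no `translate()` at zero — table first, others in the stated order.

table();
translate([347, -404, 0]) stool();
translate([1098, 196, 0]) stool();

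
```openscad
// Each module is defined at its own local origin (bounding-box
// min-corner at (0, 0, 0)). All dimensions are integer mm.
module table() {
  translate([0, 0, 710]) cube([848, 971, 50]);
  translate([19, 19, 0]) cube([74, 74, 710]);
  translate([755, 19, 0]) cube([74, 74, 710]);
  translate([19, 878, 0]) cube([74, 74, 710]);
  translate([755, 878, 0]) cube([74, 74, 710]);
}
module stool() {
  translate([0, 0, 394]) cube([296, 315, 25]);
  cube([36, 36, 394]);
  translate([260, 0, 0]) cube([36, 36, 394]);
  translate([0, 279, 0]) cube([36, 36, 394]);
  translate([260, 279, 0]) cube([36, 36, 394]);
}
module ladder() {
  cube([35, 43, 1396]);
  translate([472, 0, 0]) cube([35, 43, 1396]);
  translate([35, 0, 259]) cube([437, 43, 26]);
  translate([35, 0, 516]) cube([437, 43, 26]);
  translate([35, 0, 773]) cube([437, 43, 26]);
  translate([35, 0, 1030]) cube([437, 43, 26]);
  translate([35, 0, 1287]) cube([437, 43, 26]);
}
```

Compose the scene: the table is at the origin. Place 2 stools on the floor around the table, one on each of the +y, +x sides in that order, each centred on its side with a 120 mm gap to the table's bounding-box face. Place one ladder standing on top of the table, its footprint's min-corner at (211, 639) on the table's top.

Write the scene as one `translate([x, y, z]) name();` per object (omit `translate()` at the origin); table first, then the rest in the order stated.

table();
translate([276, 1091, 0]) stool();
translate([968, 328, 0]) stool();
translate([211, 639, 760]) ladder();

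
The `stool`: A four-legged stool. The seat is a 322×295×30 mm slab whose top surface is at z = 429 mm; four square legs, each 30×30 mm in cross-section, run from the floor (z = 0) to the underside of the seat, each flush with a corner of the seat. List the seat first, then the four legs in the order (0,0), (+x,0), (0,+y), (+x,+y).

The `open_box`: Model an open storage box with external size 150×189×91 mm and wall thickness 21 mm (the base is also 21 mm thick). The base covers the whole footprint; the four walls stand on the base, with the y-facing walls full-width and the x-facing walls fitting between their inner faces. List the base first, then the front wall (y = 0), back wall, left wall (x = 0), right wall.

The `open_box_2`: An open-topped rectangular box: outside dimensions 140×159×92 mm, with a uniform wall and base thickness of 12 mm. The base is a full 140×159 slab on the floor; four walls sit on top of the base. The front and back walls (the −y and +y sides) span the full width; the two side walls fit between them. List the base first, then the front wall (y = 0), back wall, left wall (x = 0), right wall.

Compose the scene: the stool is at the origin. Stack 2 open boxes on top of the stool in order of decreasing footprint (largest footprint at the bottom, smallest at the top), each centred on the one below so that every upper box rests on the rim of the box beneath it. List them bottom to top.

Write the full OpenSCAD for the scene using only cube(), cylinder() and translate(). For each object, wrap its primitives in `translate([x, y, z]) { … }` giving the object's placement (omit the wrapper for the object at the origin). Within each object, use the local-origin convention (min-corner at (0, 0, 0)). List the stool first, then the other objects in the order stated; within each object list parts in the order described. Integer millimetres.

translate([0, 0, 399]) cube([322, 295, 30]);
cube([30, 30, 399]);
translate([292, 0, 0]) cube([30, 30, 399]);
translate([0, 265, 0]) cube([30, 30, 399]);
translate([292, 265, 0]) cube([30, 30, 399]);
translate([86, 53, 429]) {
  cube([150, 189, 21]);
  translate([0, 0, 21]) cube([150, 21, 70]);
  translate([0, 168, 21]) cube([150, 21, 70]);
  translate([0, 21, 21]) cube([21, 147, 70]);
  translate([129, 21, 21]) cube([21, 147, 70]);
}
translate([91, 68, 520]) {
  cube([140, 159, 12]);
  translate([0, 0, 12]) cube([140, 12, 80]);
  translate([0, 147, 12]) cube([140, 12, 80]);
  translate([0, 12, 12]) cube([12, 135, 80]);
  translate([128, 12, 12]) cube([12, 135, 80]);
}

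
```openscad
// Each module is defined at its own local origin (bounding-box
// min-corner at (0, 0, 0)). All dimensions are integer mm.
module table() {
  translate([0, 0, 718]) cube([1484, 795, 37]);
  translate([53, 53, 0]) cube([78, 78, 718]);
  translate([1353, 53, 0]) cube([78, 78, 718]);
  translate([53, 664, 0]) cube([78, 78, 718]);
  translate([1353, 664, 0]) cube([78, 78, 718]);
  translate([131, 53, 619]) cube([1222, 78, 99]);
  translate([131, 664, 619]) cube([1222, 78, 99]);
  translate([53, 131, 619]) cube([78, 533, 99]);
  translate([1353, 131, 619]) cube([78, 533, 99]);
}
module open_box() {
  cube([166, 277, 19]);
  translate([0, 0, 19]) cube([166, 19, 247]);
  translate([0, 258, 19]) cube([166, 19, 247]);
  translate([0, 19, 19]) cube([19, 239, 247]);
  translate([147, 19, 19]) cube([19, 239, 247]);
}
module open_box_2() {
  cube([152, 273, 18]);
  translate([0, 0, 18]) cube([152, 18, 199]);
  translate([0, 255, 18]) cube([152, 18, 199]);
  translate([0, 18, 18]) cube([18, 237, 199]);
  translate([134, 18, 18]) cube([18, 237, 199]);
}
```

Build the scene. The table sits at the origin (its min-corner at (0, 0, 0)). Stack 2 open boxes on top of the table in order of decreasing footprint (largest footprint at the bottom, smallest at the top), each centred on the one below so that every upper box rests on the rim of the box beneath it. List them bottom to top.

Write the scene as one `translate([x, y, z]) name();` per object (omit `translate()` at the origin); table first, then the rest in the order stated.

table();
translate([659, 259, 755]) open_box();
translate([666, 261, 1021]) open_box_2();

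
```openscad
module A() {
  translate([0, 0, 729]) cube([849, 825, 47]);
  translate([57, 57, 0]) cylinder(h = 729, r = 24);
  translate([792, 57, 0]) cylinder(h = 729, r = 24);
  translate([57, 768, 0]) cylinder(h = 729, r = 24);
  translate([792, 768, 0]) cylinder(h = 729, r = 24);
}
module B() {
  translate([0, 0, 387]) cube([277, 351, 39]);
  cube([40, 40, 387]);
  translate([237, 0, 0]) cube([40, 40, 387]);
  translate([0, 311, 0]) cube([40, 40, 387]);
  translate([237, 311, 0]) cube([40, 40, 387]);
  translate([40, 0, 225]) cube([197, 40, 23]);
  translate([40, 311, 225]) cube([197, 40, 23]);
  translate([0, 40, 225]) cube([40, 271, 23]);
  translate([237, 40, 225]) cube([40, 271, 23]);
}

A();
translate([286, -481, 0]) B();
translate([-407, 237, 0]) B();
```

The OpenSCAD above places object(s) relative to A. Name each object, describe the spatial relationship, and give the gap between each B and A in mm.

Each stool's nearest face is 130 mm from the table's bounding box.

A is a table. B is a stool. Two stools sit around the table at the −y, −x sides. The gap between each stool and the table is 130 mm.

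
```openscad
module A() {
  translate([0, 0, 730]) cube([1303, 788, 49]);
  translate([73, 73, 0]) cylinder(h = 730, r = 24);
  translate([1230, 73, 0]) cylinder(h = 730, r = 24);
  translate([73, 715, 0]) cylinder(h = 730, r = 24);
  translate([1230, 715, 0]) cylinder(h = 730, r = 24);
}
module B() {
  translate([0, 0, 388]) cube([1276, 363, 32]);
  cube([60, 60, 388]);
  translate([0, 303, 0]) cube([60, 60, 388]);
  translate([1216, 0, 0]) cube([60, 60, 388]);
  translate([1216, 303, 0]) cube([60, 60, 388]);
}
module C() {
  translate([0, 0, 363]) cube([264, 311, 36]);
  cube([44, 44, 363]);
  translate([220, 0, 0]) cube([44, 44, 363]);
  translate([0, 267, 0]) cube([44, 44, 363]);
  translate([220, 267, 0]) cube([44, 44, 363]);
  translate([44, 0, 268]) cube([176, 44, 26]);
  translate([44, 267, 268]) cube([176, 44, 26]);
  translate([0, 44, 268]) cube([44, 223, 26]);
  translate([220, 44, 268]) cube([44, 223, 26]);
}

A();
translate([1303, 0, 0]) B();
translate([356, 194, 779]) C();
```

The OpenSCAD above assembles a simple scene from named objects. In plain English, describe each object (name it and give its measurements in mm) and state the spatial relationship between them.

A is a table with a 1303×788 mm rectangular top, 49 mm thick, top surface at z = 779 mm, supported by four round legs of 48 mm diameter, each leg's bounding box inset 49 mm from the nearest pair of top edges, running from the floor.

B is a long wooden bench with a 1276 mm (x) × 363 mm (y) seat, 32 mm thick, its top surface 420 mm above the floor. Four 60 mm square legs at the seat corners, flush with the edges, run from z = 0 to the seat underside.

C is a simple wooden stool: a rectangular seat 264 mm (x) by 311 mm (y), 36 mm thick, top face at z = 399 mm, on four square legs, each 44×44 mm in cross-section. The legs rest on z = 0, each flush with a corner of the seat. Four stretchers, 44 mm wide and 26 mm tall, connect adjacent legs with their undersides at z = 268 mm, each running between the inner faces of the legs it joins and aligned with the legs' outer faces on the other axis.

The bench is against the table's +x side, with their −y faces flush. The stool is on top of the table.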